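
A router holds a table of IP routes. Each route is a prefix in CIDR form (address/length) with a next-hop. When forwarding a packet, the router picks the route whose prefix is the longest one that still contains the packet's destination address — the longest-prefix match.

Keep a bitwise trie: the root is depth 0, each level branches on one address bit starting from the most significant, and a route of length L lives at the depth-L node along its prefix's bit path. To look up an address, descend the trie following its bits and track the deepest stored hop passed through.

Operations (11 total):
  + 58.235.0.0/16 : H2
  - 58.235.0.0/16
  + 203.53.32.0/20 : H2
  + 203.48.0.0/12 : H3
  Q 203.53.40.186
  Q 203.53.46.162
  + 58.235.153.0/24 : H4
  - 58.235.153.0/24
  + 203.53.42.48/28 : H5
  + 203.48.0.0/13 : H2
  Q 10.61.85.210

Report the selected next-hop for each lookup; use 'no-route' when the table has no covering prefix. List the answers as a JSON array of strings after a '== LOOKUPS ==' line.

Process each operation:
  + 58.235.0.0/16 (H2) depth=16
  - 58.235.0.0/16 clear@16
  + 203.53.32.0/20 (H2) depth=20
  + 203.48.0.0/12 (H3) depth=12
  ? 203.53.40.186  path d0:-→d1:-→d2:-→d3:-→d4:-→d5:-→d6:-→d7:-→d8:-→d9:-→d10:-→d11:-→d12:H3→d13:-→d14:-→d15:-→d16:-→d17:-→d18:-→d19:-→d20:H2  best=H2
  ? 203.53.46.162  path d0:-→d1:-→d2:-→d3:-→d4:-→d5:-→d6:-→d7:-→d8:-→d9:-→d10:-→d11:-→d12:H3→d13:-→d14:-→d15:-→d16:-→d17:-→d18:-→d19:-→d20:H2  best=H2
  + 58.235.153.0/24 (H4) depth=24
  - 58.235.153.0/24 clear@24
  + 203.53.42.48/28 (H5) depth=28
  + 203.48.0.0/13 (H2) depth=13
  ? 10.61.85.210  path d0:-→d1:-→d2:-  best=no-route

== LOOKUPS ==
["H2","H2","no-route"]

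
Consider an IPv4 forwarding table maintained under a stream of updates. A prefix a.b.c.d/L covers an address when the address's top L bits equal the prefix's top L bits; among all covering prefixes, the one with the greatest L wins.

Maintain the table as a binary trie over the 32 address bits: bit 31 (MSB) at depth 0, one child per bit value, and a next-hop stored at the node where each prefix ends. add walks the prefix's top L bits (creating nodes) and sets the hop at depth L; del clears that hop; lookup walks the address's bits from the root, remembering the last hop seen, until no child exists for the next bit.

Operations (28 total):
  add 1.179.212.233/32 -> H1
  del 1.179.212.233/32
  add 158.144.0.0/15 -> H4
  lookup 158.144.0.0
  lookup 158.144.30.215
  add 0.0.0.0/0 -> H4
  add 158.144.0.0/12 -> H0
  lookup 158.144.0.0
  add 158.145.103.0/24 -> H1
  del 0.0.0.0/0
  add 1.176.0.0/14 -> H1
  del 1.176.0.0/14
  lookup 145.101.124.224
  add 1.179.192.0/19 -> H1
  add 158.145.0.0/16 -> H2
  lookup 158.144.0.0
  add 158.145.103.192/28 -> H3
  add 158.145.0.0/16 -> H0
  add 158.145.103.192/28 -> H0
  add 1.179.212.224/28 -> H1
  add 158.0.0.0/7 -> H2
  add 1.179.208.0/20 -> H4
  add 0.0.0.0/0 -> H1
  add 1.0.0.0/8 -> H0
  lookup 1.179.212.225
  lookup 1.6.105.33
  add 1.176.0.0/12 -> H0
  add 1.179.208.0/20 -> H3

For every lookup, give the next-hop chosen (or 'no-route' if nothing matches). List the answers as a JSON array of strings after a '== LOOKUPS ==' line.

Trace:
  add 1.179.212.233/32 -> H1 at depth 32
  - 1.179.212.233/32 clear@32
  add 158.144.0.0/15 -> H4 at depth 15
  lookup 158.144.0.0: bits 100111101001000 walk d0:-→d1:-→d2:-→d3:-→d4:-→d5:-→d6:-→d7:-→d8:-→d9:-→d10:-→d11:-→d12:-→d13:-→d14:-→d15:H4 -> H4
  lookup 158.144.30.215: bits 100111101001000 walk d0:-→d1:-→d2:-→d3:-→d4:-→d5:-→d6:-→d7:-→d8:-→d9:-→d10:-→d11:-→d12:-→d13:-→d14:-→d15:H4 -> H4
  add 0.0.0.0/0 -> H4 at depth 0
  add 158.144.0.0/12 -> H0 at depth 12
  lookup 158.144.0.0: bits 100111101001000 walk d0:H4→d1:-→d2:-→d3:-→d4:-→d5:-→d6:-→d7:-→d8:-→d9:-→d10:-→d11:-→d12:H0→d13:-→d14:-→d15:H4 -> H4
  add 158.145.103.0/24 -> H1 at depth 24
  - 0.0.0.0/0 clear@0
  add 1.176.0.0/14 -> H1 at depth 14
  - 1.176.0.0/14 clear@14
  lookup 145.101.124.224: bits 1001 walk d0:-→d1:-→d2:-→d3:-→d4:- -> no-route
  add 1.179.192.0/19 -> H1 at depth 19
  add 158.145.0.0/16 -> H2 at depth 16
  lookup 158.144.0.0: bits 100111101001000 walk d0:-→d1:-→d2:-→d3:-→d4:-→d5:-→d6:-→d7:-→d8:-→d9:-→d10:-→d11:-→d12:H0→d13:-→d14:-→d15:H4 -> H4
  add 158.145.103.192/28 -> H3 at depth 28
  add 158.145.0.0/16 -> H0 at depth 16
  add 158.145.103.192/28 -> H0 at depth 28
  add 1.179.212.224/28 -> H1 at depth 28
  add 158.0.0.0/7 -> H2 at depth 7
  add 1.179.208.0/20 -> H4 at depth 20
  add 0.0.0.0/0 -> H1 at depth 0
  add 1.0.0.0/8 -> H0 at depth 8
  lookup 1.179.212.225: bits 0000000110110011110101001110 walk d0:H1→d1:-→d2:-→d3:-→d4:-→d5:-→d6:-→d7:-→d8:H0→d9:-→d10:-→d11:-→d12:-→d13:-→d14:-→d15:-→d16:-→d17:-→d18:-→d19:H1→d20:H4→d21:-→d22:-→d23:-→d24:-→d25:-→d26:-→d27:-→d28:H1 -> H1
  lookup 1.6.105.33: bits 00000001 walk d0:H1→d1:-→d2:-→d3:-→d4:-→d5:-→d6:-→d7:-→d8:H0 -> H0
  add 1.176.0.0/12 -> H0 at depth 12
  add 1.179.208.0/20 -> H3 at depth 20

== LOOKUPS ==
["H4","H4","H4","no-route","H4","H1","H0"]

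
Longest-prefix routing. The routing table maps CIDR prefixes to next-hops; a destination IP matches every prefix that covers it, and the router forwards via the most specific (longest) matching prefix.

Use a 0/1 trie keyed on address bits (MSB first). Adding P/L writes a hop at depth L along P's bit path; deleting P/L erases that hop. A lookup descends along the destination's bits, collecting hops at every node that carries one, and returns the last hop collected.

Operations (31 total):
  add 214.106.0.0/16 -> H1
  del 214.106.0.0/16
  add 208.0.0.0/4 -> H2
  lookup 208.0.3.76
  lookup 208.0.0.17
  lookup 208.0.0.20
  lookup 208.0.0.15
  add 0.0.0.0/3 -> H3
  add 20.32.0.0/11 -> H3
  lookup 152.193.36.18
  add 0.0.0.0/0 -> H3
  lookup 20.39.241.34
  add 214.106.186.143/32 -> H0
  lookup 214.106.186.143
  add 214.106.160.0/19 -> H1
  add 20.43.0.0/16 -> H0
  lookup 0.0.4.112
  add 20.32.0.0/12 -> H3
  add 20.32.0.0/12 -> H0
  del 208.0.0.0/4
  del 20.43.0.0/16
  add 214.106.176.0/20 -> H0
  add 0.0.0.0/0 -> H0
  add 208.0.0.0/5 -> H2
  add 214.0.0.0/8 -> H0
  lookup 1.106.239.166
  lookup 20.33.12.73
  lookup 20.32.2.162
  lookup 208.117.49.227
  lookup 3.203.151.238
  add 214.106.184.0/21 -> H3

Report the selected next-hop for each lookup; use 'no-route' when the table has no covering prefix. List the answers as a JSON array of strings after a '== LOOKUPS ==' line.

Apply in order:
  + 214.106.0.0/16 (H1) depth=16
  del 214.106.0.0/16 (clear depth 16)
  + 208.0.0.0/4 (H2) depth=4
  ? 208.0.3.76  path d0:-→d1:-→d2:-→d3:-→d4:H2→d5:-  best=H2
  ? 208.0.0.17  path d0:-→d1:-→d2:-→d3:-→d4:H2→d5:-  best=H2
  ? 208.0.0.20  path d0:-→d1:-→d2:-→d3:-→d4:H2→d5:-  best=H2
  ? 208.0.0.15  path d0:-→d1:-→d2:-→d3:-→d4:H2→d5:-  best=H2
  + 0.0.0.0/3 (H3) depth=3
  + 20.32.0.0/11 (H3) depth=11
  ? 152.193.36.18  path d0:-→d1:-  best=no-route
  + 0.0.0.0/0 (H3) depth=0
  ? 20.39.241.34  path d0:H3→d1:-→d2:-→d3:H3→d4:-→d5:-→d6:-→d7:-→d8:-→d9:-→d10:-→d11:H3  best=H3
  + 214.106.186.143/32 (H0) depth=32
  ? 214.106.186.143  path d0:H3→d1:-→d2:-→d3:-→d4:H2→d5:-→d6:-→d7:-→d8:-→d9:-→d10:-→d11:-→d12:-→d13:-→d14:-→d15:-→d16:-→d17:-→d18:-→d19:-→d20:-→d21:-→d22:-→d23:-→d24:-→d25:-→d26:-→d27:-→d28:-→d29:-→d30:-→d31:-→d32:H0  best=H0
  + 214.106.160.0/19 (H1) depth=19
  + 20.43.0.0/16 (H0) depth=16
  ? 0.0.4.112  path d0:H3→d1:-→d2:-→d3:H3  best=H3
  + 20.32.0.0/12 (H3) depth=12
  + 20.32.0.0/12 (H0) depth=12
  del 208.0.0.0/4 (clear depth 4)
  del 20.43.0.0/16 (clear depth 16)
  + 214.106.176.0/20 (H0) depth=20
  + 0.0.0.0/0 (H0) depth=0
  + 208.0.0.0/5 (H2) depth=5
  + 214.0.0.0/8 (H0) depth=8
  ? 1.106.239.166  path d0:H0→d1:-→d2:-→d3:H3  best=H3
  ? 20.33.12.73  path d0:H0→d1:-→d2:-→d3:H3→d4:-→d5:-→d6:-→d7:-→d8:-→d9:-→d10:-→d11:H3→d12:H0  best=H0
  ? 20.32.2.162  path d0:H0→d1:-→d2:-→d3:H3→d4:-→d5:-→d6:-→d7:-→d8:-→d9:-→d10:-→d11:H3→d12:H0  best=H0
  ? 208.117.49.227  path d0:H0→d1:-→d2:-→d3:-→d4:-→d5:H2  best=H2
  ? 3.203.151.238  path d0:H0→d1:-→d2:-→d3:H3  best=H3
  + 214.106.184.0/21 (H3) depth=21

== LOOKUPS ==
["H2","H2","H2","H2","no-route","H3","H0","H3","H3","H0","H0","H2","H3"]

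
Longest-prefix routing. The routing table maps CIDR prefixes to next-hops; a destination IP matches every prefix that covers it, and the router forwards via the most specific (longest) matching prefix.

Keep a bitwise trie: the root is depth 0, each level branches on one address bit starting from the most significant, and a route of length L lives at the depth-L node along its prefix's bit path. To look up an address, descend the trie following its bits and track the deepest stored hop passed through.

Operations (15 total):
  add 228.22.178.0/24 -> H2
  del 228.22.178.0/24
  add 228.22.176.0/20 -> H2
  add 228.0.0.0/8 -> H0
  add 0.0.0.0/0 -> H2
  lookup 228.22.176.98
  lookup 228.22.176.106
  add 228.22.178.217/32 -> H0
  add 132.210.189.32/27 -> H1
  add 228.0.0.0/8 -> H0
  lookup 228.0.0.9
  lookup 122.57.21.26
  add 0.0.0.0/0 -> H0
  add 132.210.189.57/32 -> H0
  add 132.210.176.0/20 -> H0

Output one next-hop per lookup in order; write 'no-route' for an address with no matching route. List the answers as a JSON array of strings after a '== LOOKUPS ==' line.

Process each operation:
  + 228.22.178.0/24 (H2) depth=24
  del 228.22.178.0/24 (clear depth 24)
  + 228.22.176.0/20 (H2) depth=20
  + 228.0.0.0/8 (H0) depth=8
  + 0.0.0.0/0 (H2) depth=0
  Q 228.22.176.98: descend 1110010000010110101100 ; hops seen [H2,H0,H2] ; pick H2
  Q 228.22.176.106: descend 1110010000010110101100 ; hops seen [H2,H0,H2] ; pick H2
  + 228.22.178.217/32 (H0) depth=32
  + 132.210.189.32/27 (H1) depth=27
  + 228.0.0.0/8 (H0) depth=8
  Q 228.0.0.9: descend 11100100000 ; hops seen [H2,H0] ; pick H0
  Q 122.57.21.26: descend ε ; hops seen [H2] ; pick H2
  + 0.0.0.0/0 (H0) depth=0
  + 132.210.189.57/32 (H0) depth=32
  + 132.210.176.0/20 (H0) depth=20

== LOOKUPS ==
["H2","H2","H0","H2"]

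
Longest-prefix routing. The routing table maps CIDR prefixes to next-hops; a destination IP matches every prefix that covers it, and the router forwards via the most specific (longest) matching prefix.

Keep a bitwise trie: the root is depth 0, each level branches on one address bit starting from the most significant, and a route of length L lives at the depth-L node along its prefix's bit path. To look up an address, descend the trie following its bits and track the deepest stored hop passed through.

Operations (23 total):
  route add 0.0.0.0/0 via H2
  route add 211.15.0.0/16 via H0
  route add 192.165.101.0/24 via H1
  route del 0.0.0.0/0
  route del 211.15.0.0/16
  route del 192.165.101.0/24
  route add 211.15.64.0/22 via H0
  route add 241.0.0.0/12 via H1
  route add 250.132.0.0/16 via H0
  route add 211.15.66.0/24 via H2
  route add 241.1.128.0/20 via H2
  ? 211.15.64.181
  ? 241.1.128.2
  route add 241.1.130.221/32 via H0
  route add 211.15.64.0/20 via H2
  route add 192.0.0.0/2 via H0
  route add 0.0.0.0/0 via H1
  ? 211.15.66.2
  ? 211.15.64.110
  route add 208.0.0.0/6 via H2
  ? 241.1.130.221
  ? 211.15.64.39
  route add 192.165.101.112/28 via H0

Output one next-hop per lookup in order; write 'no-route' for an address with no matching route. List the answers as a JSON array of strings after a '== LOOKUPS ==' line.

Process each operation:
  add 0.0.0.0/0 -> H2 at depth 0
  add 211.15.0.0/16 -> H0 at depth 16
  add 192.165.101.0/24 -> H1 at depth 24
  del 0.0.0.0/0 (clear depth 0)
  del 211.15.0.0/16 (clear depth 16)
  del 192.165.101.0/24 (clear depth 24)
  add 211.15.64.0/22 -> H0 at depth 22
  add 241.0.0.0/12 -> H1 at depth 12
  add 250.132.0.0/16 -> H0 at depth 16
  add 211.15.66.0/24 -> H2 at depth 24
  add 241.1.128.0/20 -> H2 at depth 20
  Q 211.15.64.181: descend 1101001100001111010000 ; hops seen [H0] ; pick H0
  Q 241.1.128.2: descend 11110001000000011000 ; hops seen [H1,H2] ; pick H2
  add 241.1.130.221/32 -> H0 at depth 32
  add 211.15.64.0/20 -> H2 at depth 20
  add 192.0.0.0/2 -> H0 at depth 2
  add 0.0.0.0/0 -> H1 at depth 0
  Q 211.15.66.2: descend 110100110000111101000010 ; hops seen [H1,H0,H2,H0,H2] ; pick H2
  Q 211.15.64.110: descend 1101001100001111010000 ; hops seen [H1,H0,H2,H0] ; pick H0
  add 208.0.0.0/6 -> H2 at depth 6
  Q 241.1.130.221: descend 11110001000000011000001011011101 ; hops seen [H1,H0,H1,H2,H0] ; pick H0
  Q 211.15.64.39: descend 1101001100001111010000 ; hops seen [H1,H0,H2,H2,H0] ; pick H0
  add 192.165.101.112/28 -> H0 at depth 28

== LOOKUPS ==
["H0","H2","H2","H0","H0","H0"]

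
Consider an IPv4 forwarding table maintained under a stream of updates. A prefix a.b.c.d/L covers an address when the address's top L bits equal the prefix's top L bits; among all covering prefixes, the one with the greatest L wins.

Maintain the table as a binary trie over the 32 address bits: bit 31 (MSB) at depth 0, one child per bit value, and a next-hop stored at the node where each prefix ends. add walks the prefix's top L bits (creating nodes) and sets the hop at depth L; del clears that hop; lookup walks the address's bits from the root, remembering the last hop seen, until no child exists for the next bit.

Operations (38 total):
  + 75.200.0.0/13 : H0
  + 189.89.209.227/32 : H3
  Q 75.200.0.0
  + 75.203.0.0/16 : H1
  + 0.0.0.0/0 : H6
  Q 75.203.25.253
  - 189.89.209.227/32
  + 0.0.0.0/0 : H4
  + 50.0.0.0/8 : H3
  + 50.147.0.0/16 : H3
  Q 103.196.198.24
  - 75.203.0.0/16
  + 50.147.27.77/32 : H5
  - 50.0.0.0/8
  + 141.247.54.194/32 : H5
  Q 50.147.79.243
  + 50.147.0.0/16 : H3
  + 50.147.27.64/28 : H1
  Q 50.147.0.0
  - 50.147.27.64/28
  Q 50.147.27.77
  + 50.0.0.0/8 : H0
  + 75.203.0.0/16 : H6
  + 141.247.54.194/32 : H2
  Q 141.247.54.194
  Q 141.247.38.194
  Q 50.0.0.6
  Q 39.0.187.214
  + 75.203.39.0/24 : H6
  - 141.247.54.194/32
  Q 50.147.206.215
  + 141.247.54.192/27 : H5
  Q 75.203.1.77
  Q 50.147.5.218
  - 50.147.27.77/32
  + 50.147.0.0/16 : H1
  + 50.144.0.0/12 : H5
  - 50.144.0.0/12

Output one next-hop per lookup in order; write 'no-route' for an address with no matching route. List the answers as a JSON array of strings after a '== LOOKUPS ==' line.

Trace:
  add 75.200.0.0/13 -> H0 at depth 13
  add 189.89.209.227/32 -> H3 at depth 32
  ? 75.200.0.0  path d0:-→d1:-→d2:-→d3:-→d4:-→d5:-→d6:-→d7:-→d8:-→d9:-→d10:-→d11:-→d12:-→d13:H0  best=H0
  add 75.203.0.0/16 -> H1 at depth 16
  add 0.0.0.0/0 -> H6 at depth 0
  ? 75.203.25.253  path d0:H6→d1:-→d2:-→d3:-→d4:-→d5:-→d6:-→d7:-→d8:-→d9:-→d10:-→d11:-→d12:-→d13:H0→d14:-→d15:-→d16:H1  best=H1
  del 189.89.209.227/32 (clear depth 32)
  add 0.0.0.0/0 -> H4 at depth 0
  add 50.0.0.0/8 -> H3 at depth 8
  add 50.147.0.0/16 -> H3 at depth 16
  ? 103.196.198.24  path d0:H4→d1:-→d2:-  best=H4
  del 75.203.0.0/16 (clear depth 16)
  add 50.147.27.77/32 -> H5 at depth 32
  del 50.0.0.0/8 (clear depth 8)
  add 141.247.54.194/32 -> H5 at depth 32
  ? 50.147.79.243  path d0:H4→d1:-→d2:-→d3:-→d4:-→d5:-→d6:-→d7:-→d8:-→d9:-→d10:-→d11:-→d12:-→d13:-→d14:-→d15:-→d16:H3→d17:-  best=H3
  add 50.147.0.0/16 -> H3 at depth 16
  add 50.147.27.64/28 -> H1 at depth 28
  ? 50.147.0.0  path d0:H4→d1:-→d2:-→d3:-→d4:-→d5:-→d6:-→d7:-→d8:-→d9:-→d10:-→d11:-→d12:-→d13:-→d14:-→d15:-→d16:H3→d17:-→d18:-→d19:-  best=H3
  del 50.147.27.64/28 (clear depth 28)
  ? 50.147.27.77  path d0:H4→d1:-→d2:-→d3:-→d4:-→d5:-→d6:-→d7:-→d8:-→d9:-→d10:-→d11:-→d12:-→d13:-→d14:-→d15:-→d16:H3→d17:-→d18:-→d19:-→d20:-→d21:-→d22:-→d23:-→d24:-→d25:-→d26:-→d27:-→d28:-→d29:-→d30:-→d31:-→d32:H5  best=H5
  add 50.0.0.0/8 -> H0 at depth 8
  add 75.203.0.0/16 -> H6 at depth 16
  add 141.247.54.194/32 -> H2 at depth 32
  ? 141.247.54.194  path d0:H4→d1:-→d2:-→d3:-→d4:-→d5:-→d6:-→d7:-→d8:-→d9:-→d10:-→d11:-→d12:-→d13:-→d14:-→d15:-→d16:-→d17:-→d18:-→d19:-→d20:-→d21:-→d22:-→d23:-→d24:-→d25:-→d26:-→d27:-→d28:-→d29:-→d30:-→d31:-→d32:H2  best=H2
  ? 141.247.38.194  path d0:H4→d1:-→d2:-→d3:-→d4:-→d5:-→d6:-→d7:-→d8:-→d9:-→d10:-→d11:-→d12:-→d13:-→d14:-→d15:-→d16:-→d17:-→d18:-→d19:-  best=H4
  ? 50.0.0.6  path d0:H4→d1:-→d2:-→d3:-→d4:-→d5:-→d6:-→d7:-→d8:H0  best=H0
  ? 39.0.187.214  path d0:H4→d1:-→d2:-→d3:-  best=H4
  add 75.203.39.0/24 -> H6 at depth 24
  del 141.247.54.194/32 (clear depth 32)
  ? 50.147.206.215  path d0:H4→d1:-→d2:-→d3:-→d4:-→d5:-→d6:-→d7:-→d8:H0→d9:-→d10:-→d11:-→d12:-→d13:-→d14:-→d15:-→d16:H3  best=H3
  add 141.247.54.192/27 -> H5 at depth 27
  ? 75.203.1.77  path d0:H4→d1:-→d2:-→d3:-→d4:-→d5:-→d6:-→d7:-→d8:-→d9:-→d10:-→d11:-→d12:-→d13:H0→d14:-→d15:-→d16:H6→d17:-→d18:-  best=H6
  ? 50.147.5.218  path d0:H4→d1:-→d2:-→d3:-→d4:-→d5:-→d6:-→d7:-→d8:H0→d9:-→d10:-→d11:-→d12:-→d13:-→d14:-→d15:-→d16:H3→d17:-→d18:-→d19:-  best=H3
  del 50.147.27.77/32 (clear depth 32)
  add 50.147.0.0/16 -> H1 at depth 16
  add 50.144.0.0/12 -> H5 at depth 12
  del 50.144.0.0/12 (clear depth 12)

== LOOKUPS ==
["H0","H1","H4","H3","H3","H5","H2","H4","H0","H4","H3","H6","H3"]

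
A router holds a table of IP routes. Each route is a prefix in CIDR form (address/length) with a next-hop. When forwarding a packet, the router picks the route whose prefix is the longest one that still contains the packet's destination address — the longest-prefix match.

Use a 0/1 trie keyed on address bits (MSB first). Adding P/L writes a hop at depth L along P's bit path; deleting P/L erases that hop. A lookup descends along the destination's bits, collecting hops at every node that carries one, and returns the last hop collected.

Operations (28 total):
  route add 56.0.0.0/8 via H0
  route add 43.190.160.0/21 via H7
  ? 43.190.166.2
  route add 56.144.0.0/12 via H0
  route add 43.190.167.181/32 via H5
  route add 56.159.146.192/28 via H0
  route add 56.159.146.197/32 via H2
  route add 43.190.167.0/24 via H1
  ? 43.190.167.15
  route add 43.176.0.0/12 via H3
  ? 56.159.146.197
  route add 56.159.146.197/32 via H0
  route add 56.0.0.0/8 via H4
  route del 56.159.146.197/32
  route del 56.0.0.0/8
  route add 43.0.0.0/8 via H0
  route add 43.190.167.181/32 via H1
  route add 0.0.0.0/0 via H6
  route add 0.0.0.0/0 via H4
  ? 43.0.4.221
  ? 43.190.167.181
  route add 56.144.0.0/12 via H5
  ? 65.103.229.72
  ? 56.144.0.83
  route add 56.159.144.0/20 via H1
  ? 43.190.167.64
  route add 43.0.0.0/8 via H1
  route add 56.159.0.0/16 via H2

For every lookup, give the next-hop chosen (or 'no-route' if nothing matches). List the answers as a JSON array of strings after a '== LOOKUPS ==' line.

Process each operation:
  + 56.0.0.0/8 (H0) depth=8
  + 43.190.160.0/21 (H7) depth=21
  ? 43.190.166.2  path d0:-→d1:-→d2:-→d3:-→d4:-→d5:-→d6:-→d7:-→d8:-→d9:-→d10:-→d11:-→d12:-→d13:-→d14:-→d15:-→d16:-→d17:-→d18:-→d19:-→d20:-→d21:H7  best=H7
  + 56.144.0.0/12 (H0) depth=12
  + 43.190.167.181/32 (H5) depth=32
  + 56.159.146.192/28 (H0) depth=28
  + 56.159.146.197/32 (H2) depth=32
  + 43.190.167.0/24 (H1) depth=24
  ? 43.190.167.15  path d0:-→d1:-→d2:-→d3:-→d4:-→d5:-→d6:-→d7:-→d8:-→d9:-→d10:-→d11:-→d12:-→d13:-→d14:-→d15:-→d16:-→d17:-→d18:-→d19:-→d20:-→d21:H7→d22:-→d23:-→d24:H1  best=H1
  + 43.176.0.0/12 (H3) depth=12
  ? 56.159.146.197  path d0:-→d1:-→d2:-→d3:-→d4:-→d5:-→d6:-→d7:-→d8:H0→d9:-→d10:-→d11:-→d12:H0→d13:-→d14:-→d15:-→d16:-→d17:-→d18:-→d19:-→d20:-→d21:-→d22:-→d23:-→d24:-→d25:-→d26:-→d27:-→d28:H0→d29:-→d30:-→d31:-→d32:H2  best=H2
  + 56.159.146.197/32 (H0) depth=32
  + 56.0.0.0/8 (H4) depth=8
  del 56.159.146.197/32 (clear depth 32)
  del 56.0.0.0/8 (clear depth 8)
  + 43.0.0.0/8 (H0) depth=8
  + 43.190.167.181/32 (H1) depth=32
  + 0.0.0.0/0 (H6) depth=0
  + 0.0.0.0/0 (H4) depth=0
  ? 43.0.4.221  path d0:H4→d1:-→d2:-→d3:-→d4:-→d5:-→d6:-→d7:-→d8:H0  best=H0
  ? 43.190.167.181  path d0:H4→d1:-→d2:-→d3:-→d4:-→d5:-→d6:-→d7:-→d8:H0→d9:-→d10:-→d11:-→d12:H3→d13:-→d14:-→d15:-→d16:-→d17:-→d18:-→d19:-→d20:-→d21:H7→d22:-→d23:-→d24:H1→d25:-→d26:-→d27:-→d28:-→d29:-→d30:-→d31:-→d32:H1  best=H1
  + 56.144.0.0/12 (H5) depth=12
  ? 65.103.229.72  path d0:H4→d1:-  best=H4
  ? 56.144.0.83  path d0:H4→d1:-→d2:-→d3:-→d4:-→d5:-→d6:-→d7:-→d8:-→d9:-→d10:-→d11:-→d12:H5  best=H5
  + 56.159.144.0/20 (H1) depth=20
  ? 43.190.167.64  path d0:H4→d1:-→d2:-→d3:-→d4:-→d5:-→d6:-→d7:-→d8:H0→d9:-→d10:-→d11:-→d12:H3→d13:-→d14:-→d15:-→d16:-→d17:-→d18:-→d19:-→d20:-→d21:H7→d22:-→d23:-→d24:H1  best=H1
  + 43.0.0.0/8 (H1) depth=8
  + 56.159.0.0/16 (H2) depth=16

== LOOKUPS ==
["H7","H1","H2","H0","H1","H4","H5","H1"]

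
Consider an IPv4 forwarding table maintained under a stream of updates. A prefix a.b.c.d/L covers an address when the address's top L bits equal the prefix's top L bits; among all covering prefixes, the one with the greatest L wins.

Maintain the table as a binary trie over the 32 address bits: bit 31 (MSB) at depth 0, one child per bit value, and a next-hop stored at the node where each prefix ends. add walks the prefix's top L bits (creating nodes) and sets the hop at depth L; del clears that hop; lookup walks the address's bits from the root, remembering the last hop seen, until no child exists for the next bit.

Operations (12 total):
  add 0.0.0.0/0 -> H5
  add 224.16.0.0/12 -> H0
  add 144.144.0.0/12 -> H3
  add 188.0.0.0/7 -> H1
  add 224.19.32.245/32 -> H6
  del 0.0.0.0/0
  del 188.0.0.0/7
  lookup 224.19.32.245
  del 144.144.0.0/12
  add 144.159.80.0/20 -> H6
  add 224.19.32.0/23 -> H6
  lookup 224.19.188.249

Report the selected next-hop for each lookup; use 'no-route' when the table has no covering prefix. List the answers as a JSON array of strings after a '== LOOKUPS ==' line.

Apply in order:
  add 0.0.0.0/0 -> H5 at depth 0
  add 224.16.0.0/12 -> H0 at depth 12
  add 144.144.0.0/12 -> H3 at depth 12
  add 188.0.0.0/7 -> H1 at depth 7
  add 224.19.32.245/32 -> H6 at depth 32
  del 0.0.0.0/0 (clear depth 0)
  del 188.0.0.0/7 (clear depth 7)
  lookup 224.19.32.245: bits 11100000000100110010000011110101 walk d0:-→d1:-→d2:-→d3:-→d4:-→d5:-→d6:-→d7:-→d8:-→d9:-→d10:-→d11:-→d12:H0→d13:-→d14:-→d15:-→d16:-→d17:-→d18:-→d19:-→d20:-→d21:-→d22:-→d23:-→d24:-→d25:-→d26:-→d27:-→d28:-→d29:-→d30:-→d31:-→d32:H6 -> H6
  del 144.144.0.0/12 (clear depth 12)
  add 144.159.80.0/20 -> H6 at depth 20
  add 224.19.32.0/23 -> H6 at depth 23
  lookup 224.19.188.249: bits 1110000000010011 walk d0:-→d1:-→d2:-→d3:-→d4:-→d5:-→d6:-→d7:-→d8:-→d9:-→d10:-→d11:-→d12:H0→d13:-→d14:-→d15:-→d16:- -> H0

== LOOKUPS ==
["H6","H0"]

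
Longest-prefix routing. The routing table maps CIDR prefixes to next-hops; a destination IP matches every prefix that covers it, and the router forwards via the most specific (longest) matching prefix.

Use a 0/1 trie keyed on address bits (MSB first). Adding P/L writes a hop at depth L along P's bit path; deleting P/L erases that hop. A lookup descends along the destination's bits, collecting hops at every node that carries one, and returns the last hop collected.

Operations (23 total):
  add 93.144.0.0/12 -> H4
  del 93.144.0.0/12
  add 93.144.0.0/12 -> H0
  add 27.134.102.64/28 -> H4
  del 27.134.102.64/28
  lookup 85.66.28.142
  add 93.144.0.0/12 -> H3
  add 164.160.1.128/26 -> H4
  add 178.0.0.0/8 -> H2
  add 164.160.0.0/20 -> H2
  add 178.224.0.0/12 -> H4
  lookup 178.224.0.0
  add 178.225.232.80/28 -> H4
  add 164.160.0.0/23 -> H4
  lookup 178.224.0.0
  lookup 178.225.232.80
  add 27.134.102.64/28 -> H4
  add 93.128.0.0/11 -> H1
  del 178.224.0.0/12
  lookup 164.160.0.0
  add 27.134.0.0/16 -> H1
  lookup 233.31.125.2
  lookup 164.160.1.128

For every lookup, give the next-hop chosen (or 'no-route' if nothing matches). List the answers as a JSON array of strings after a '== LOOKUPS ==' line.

Trace:
  + 93.144.0.0/12 (H4) depth=12
  del 93.144.0.0/12 (clear depth 12)
  + 93.144.0.0/12 (H0) depth=12
  + 27.134.102.64/28 (H4) depth=28
  del 27.134.102.64/28 (clear depth 28)
  Q 85.66.28.142: descend 0101 ; hops seen [∅] ; pick no-route
  + 93.144.0.0/12 (H3) depth=12
  + 164.160.1.128/26 (H4) depth=26
  + 178.0.0.0/8 (H2) depth=8
  + 164.160.0.0/20 (H2) depth=20
  + 178.224.0.0/12 (H4) depth=12
  Q 178.224.0.0: descend 101100101110 ; hops seen [H2,H4] ; pick H4
  + 178.225.232.80/28 (H4) depth=28
  + 164.160.0.0/23 (H4) depth=23
  Q 178.224.0.0: descend 101100101110000 ; hops seen [H2,H4] ; pick H4
  Q 178.225.232.80: descend 1011001011100001111010000101 ; hops seen [H2,H4,H4] ; pick H4
  + 27.134.102.64/28 (H4) depth=28
  + 93.128.0.0/11 (H1) depth=11
  del 178.224.0.0/12 (clear depth 12)
  Q 164.160.0.0: descend 10100100101000000000000 ; hops seen [H2,H4] ; pick H4
  + 27.134.0.0/16 (H1) depth=16
  Q 233.31.125.2: descend 1 ; hops seen [∅] ; pick no-route
  Q 164.160.1.128: descend 10100100101000000000000110 ; hops seen [H2,H4,H4] ; pick H4

== LOOKUPS ==
["no-route","H4","H4","H4","H4","no-route","H4"]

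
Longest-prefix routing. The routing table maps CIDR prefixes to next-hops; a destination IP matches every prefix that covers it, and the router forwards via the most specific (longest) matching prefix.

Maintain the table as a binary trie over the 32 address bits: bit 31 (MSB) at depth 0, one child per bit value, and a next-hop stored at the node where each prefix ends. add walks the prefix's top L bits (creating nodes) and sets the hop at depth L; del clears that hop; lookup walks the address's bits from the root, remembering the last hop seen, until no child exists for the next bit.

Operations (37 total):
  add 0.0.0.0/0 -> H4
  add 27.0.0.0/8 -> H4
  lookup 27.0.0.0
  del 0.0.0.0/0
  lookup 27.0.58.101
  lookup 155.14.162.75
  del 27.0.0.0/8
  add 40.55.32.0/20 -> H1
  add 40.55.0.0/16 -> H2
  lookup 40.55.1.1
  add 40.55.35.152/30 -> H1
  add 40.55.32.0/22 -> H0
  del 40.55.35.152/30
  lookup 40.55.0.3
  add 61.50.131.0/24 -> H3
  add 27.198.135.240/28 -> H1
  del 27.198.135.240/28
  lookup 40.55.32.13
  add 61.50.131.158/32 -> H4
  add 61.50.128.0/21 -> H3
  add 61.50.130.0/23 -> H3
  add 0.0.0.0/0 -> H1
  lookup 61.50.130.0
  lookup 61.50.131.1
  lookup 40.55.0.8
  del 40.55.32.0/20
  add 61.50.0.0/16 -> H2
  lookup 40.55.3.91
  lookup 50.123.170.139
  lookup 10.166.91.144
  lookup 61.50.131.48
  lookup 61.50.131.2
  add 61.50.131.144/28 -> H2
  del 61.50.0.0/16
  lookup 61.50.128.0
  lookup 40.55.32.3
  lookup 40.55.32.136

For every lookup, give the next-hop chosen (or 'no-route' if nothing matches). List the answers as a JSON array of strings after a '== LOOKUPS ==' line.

Trace:
  add 0.0.0.0/0 -> H4 at depth 0
  add 27.0.0.0/8 -> H4 at depth 8
  ? 27.0.0.0  path d0:H4→d1:-→d2:-→d3:-→d4:-→d5:-→d6:-→d7:-→d8:H4  best=H4
  del 0.0.0.0/0 (clear depth 0)
  ? 27.0.58.101  path d0:-→d1:-→d2:-→d3:-→d4:-→d5:-→d6:-→d7:-→d8:H4  best=H4
  ? 155.14.162.75  path d0:-  best=no-route
  del 27.0.0.0/8 (clear depth 8)
  add 40.55.32.0/20 -> H1 at depth 20
  add 40.55.0.0/16 -> H2 at depth 16
  ? 40.55.1.1  path d0:-→d1:-→d2:-→d3:-→d4:-→d5:-→d6:-→d7:-→d8:-→d9:-→d10:-→d11:-→d12:-→d13:-→d14:-→d15:-→d16:H2→d17:-→d18:-  best=H2
  add 40.55.35.152/30 -> H1 at depth 30
  add 40.55.32.0/22 -> H0 at depth 22
  del 40.55.35.152/30 (clear depth 30)
  ? 40.55.0.3  path d0:-→d1:-→d2:-→d3:-→d4:-→d5:-→d6:-→d7:-→d8:-→d9:-→d10:-→d11:-→d12:-→d13:-→d14:-→d15:-→d16:H2→d17:-→d18:-  best=H2
  add 61.50.131.0/24 -> H3 at depth 24
  add 27.198.135.240/28 -> H1 at depth 28
  del 27.198.135.240/28 (clear depth 28)
  ? 40.55.32.13  path d0:-→d1:-→d2:-→d3:-→d4:-→d5:-→d6:-→d7:-→d8:-→d9:-→d10:-→d11:-→d12:-→d13:-→d14:-→d15:-→d16:H2→d17:-→d18:-→d19:-→d20:H1→d21:-→d22:H0  best=H0
  add 61.50.131.158/32 -> H4 at depth 32
  add 61.50.128.0/21 -> H3 at depth 21
  add 61.50.130.0/23 -> H3 at depth 23
  add 0.0.0.0/0 -> H1 at depth 0
  ? 61.50.130.0  path d0:H1→d1:-→d2:-→d3:-→d4:-→d5:-→d6:-→d7:-→d8:-→d9:-→d10:-→d11:-→d12:-→d13:-→d14:-→d15:-→d16:-→d17:-→d18:-→d19:-→d20:-→d21:H3→d22:-→d23:H3  best=H3
  ? 61.50.131.1  path d0:H1→d1:-→d2:-→d3:-→d4:-→d5:-→d6:-→d7:-→d8:-→d9:-→d10:-→d11:-→d12:-→d13:-→d14:-→d15:-→d16:-→d17:-→d18:-→d19:-→d20:-→d21:H3→d22:-→d23:H3→d24:H3  best=H3
  ? 40.55.0.8  path d0:H1→d1:-→d2:-→d3:-→d4:-→d5:-→d6:-→d7:-→d8:-→d9:-→d10:-→d11:-→d12:-→d13:-→d14:-→d15:-→d16:H2→d17:-→d18:-  best=H2
  del 40.55.32.0/20 (clear depth 20)
  add 61.50.0.0/16 -> H2 at depth 16
  ? 40.55.3.91  path d0:H1→d1:-→d2:-→d3:-→d4:-→d5:-→d6:-→d7:-→d8:-→d9:-→d10:-→d11:-→d12:-→d13:-→d14:-→d15:-→d16:H2→d17:-→d18:-  best=H2
  ? 50.123.170.139  path d0:H1→d1:-→d2:-→d3:-→d4:-  best=H1
  ? 10.166.91.144  path d0:H1→d1:-→d2:-→d3:-  best=H1
  ? 61.50.131.48  path d0:H1→d1:-→d2:-→d3:-→d4:-→d5:-→d6:-→d7:-→d8:-→d9:-→d10:-→d11:-→d12:-→d13:-→d14:-→d15:-→d16:H2→d17:-→d18:-→d19:-→d20:-→d21:H3→d22:-→d23:H3→d24:H3  best=H3
  ? 61.50.131.2  path d0:H1→d1:-→d2:-→d3:-→d4:-→d5:-→d6:-→d7:-→d8:-→d9:-→d10:-→d11:-→d12:-→d13:-→d14:-→d15:-→d16:H2→d17:-→d18:-→d19:-→d20:-→d21:H3→d22:-→d23:H3→d24:H3  best=H3
  add 61.50.131.144/28 -> H2 at depth 28
  del 61.50.0.0/16 (clear depth 16)
  ? 61.50.128.0  path d0:H1→d1:-→d2:-→d3:-→d4:-→d5:-→d6:-→d7:-→d8:-→d9:-→d10:-→d11:-→d12:-→d13:-→d14:-→d15:-→d16:-→d17:-→d18:-→d19:-→d20:-→d21:H3→d22:-  best=H3
  ? 40.55.32.3  path d0:H1→d1:-→d2:-→d3:-→d4:-→d5:-→d6:-→d7:-→d8:-→d9:-→d10:-→d11:-→d12:-→d13:-→d14:-→d15:-→d16:H2→d17:-→d18:-→d19:-→d20:-→d21:-→d22:H0  best=H0
  ? 40.55.32.136  path d0:H1→d1:-→d2:-→d3:-→d4:-→d5:-→d6:-→d7:-→d8:-→d9:-→d10:-→d11:-→d12:-→d13:-→d14:-→d15:-→d16:H2→d17:-→d18:-→d19:-→d20:-→d21:-→d22:H0  best=H0

== LOOKUPS ==
["H4","H4","no-route","H2","H2","H0","H3","H3","H2","H2","H1","H1","H3","H3","H3","H0","H0"]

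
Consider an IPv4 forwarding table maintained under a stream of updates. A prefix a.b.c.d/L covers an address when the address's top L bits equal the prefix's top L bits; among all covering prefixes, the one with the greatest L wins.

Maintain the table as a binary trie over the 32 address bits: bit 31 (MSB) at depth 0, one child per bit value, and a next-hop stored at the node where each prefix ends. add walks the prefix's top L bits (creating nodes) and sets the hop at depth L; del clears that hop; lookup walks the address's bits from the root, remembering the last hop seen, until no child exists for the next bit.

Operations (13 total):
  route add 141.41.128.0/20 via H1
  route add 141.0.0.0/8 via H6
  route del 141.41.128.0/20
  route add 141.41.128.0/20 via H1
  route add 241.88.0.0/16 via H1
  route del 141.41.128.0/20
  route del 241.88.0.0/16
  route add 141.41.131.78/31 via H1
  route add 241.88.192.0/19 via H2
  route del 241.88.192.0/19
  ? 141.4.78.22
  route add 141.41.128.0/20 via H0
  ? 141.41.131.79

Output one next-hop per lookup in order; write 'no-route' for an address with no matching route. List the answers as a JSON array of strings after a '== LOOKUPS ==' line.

Apply in order:
  add 141.41.128.0/20 -> H1 at depth 20
  add 141.0.0.0/8 -> H6 at depth 8
  del 141.41.128.0/20 (clear depth 20)
  add 141.41.128.0/20 -> H1 at depth 20
  add 241.88.0.0/16 -> H1 at depth 16
  del 141.41.128.0/20 (clear depth 20)
  del 241.88.0.0/16 (clear depth 16)
  add 141.41.131.78/31 -> H1 at depth 31
  add 241.88.192.0/19 -> H2 at depth 19
  del 241.88.192.0/19 (clear depth 19)
  lookup 141.4.78.22: bits 1000110100 walk d0:-→d1:-→d2:-→d3:-→d4:-→d5:-→d6:-→d7:-→d8:H6→d9:-→d10:- -> H6
  add 141.41.128.0/20 -> H0 at depth 20
  lookup 141.41.131.79: bits 1000110100101001100000110100111 walk d0:-→d1:-→d2:-→d3:-→d4:-→d5:-→d6:-→d7:-→d8:H6→d9:-→d10:-→d11:-→d12:-→d13:-→d14:-→d15:-→d16:-→d17:-→d18:-→d19:-→d20:H0→d21:-→d22:-→d23:-→d24:-→d25:-→d26:-→d27:-→d28:-→d29:-→d30:-→d31:H1 -> H1

== LOOKUPS ==
["H6","H1"]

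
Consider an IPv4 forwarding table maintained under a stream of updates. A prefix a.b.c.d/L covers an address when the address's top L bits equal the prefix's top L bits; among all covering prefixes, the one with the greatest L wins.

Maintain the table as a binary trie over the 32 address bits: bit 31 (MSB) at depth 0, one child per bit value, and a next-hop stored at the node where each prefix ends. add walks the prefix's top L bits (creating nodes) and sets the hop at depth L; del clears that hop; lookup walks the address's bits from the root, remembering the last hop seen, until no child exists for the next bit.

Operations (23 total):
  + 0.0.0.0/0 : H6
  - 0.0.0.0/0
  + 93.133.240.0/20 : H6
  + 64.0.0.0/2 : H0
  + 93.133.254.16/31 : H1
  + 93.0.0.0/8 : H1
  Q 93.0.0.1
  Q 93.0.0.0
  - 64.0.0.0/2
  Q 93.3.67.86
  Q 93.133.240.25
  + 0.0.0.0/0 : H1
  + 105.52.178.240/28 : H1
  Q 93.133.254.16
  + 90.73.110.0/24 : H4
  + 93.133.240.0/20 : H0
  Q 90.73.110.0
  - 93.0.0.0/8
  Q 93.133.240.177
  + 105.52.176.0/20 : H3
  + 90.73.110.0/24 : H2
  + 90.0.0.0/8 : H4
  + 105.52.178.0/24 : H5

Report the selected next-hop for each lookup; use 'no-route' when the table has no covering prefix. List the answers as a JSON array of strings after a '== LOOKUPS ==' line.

Trace:
  add 0.0.0.0/0 -> H6 at depth 0
  - 0.0.0.0/0 clear@0
  add 93.133.240.0/20 -> H6 at depth 20
  add 64.0.0.0/2 -> H0 at depth 2
  add 93.133.254.16/31 -> H1 at depth 31
  add 93.0.0.0/8 -> H1 at depth 8
  ? 93.0.0.1  path d0:-→d1:-→d2:H0→d3:-→d4:-→d5:-→d6:-→d7:-→d8:H1  best=H1
  ? 93.0.0.0  path d0:-→d1:-→d2:H0→d3:-→d4:-→d5:-→d6:-→d7:-→d8:H1  best=H1
  - 64.0.0.0/2 clear@2
  ? 93.3.67.86  path d0:-→d1:-→d2:-→d3:-→d4:-→d5:-→d6:-→d7:-→d8:H1  best=H1
  ? 93.133.240.25  path d0:-→d1:-→d2:-→d3:-→d4:-→d5:-→d6:-→d7:-→d8:H1→d9:-→d10:-→d11:-→d12:-→d13:-→d14:-→d15:-→d16:-→d17:-→d18:-→d19:-→d20:H6  best=H6
  add 0.0.0.0/0 -> H1 at depth 0
  add 105.52.178.240/28 -> H1 at depth 28
  ? 93.133.254.16  path d0:H1→d1:-→d2:-→d3:-→d4:-→d5:-→d6:-→d7:-→d8:H1→d9:-→d10:-→d11:-→d12:-→d13:-→d14:-→d15:-→d16:-→d17:-→d18:-→d19:-→d20:H6→d21:-→d22:-→d23:-→d24:-→d25:-→d26:-→d27:-→d28:-→d29:-→d30:-→d31:H1  best=H1
  add 90.73.110.0/24 -> H4 at depth 24
  add 93.133.240.0/20 -> H0 at depth 20
  ? 90.73.110.0  path d0:H1→d1:-→d2:-→d3:-→d4:-→d5:-→d6:-→d7:-→d8:-→d9:-→d10:-→d11:-→d12:-→d13:-→d14:-→d15:-→d16:-→d17:-→d18:-→d19:-→d20:-→d21:-→d22:-→d23:-→d24:H4  best=H4
  - 93.0.0.0/8 clear@8
  ? 93.133.240.177  path d0:H1→d1:-→d2:-→d3:-→d4:-→d5:-→d6:-→d7:-→d8:-→d9:-→d10:-→d11:-→d12:-→d13:-→d14:-→d15:-→d16:-→d17:-→d18:-→d19:-→d20:H0  best=H0
  add 105.52.176.0/20 -> H3 at depth 20
  add 90.73.110.0/24 -> H2 at depth 24
  add 90.0.0.0/8 -> H4 at depth 8
  add 105.52.178.0/24 -> H5 at depth 24

== LOOKUPS ==
["H1","H1","H1","H6","H1","H4","H0"]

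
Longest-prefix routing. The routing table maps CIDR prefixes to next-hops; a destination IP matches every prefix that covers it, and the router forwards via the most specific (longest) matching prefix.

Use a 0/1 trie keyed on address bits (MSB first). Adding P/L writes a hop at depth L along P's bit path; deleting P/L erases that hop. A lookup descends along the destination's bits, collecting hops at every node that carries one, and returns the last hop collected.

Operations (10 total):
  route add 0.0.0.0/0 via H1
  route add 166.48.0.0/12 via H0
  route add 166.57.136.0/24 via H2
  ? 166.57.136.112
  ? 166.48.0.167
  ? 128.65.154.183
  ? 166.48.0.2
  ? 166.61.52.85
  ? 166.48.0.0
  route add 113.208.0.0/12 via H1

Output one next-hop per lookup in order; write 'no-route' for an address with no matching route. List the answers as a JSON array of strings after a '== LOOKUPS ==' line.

Process each operation:
  add 0.0.0.0/0 -> H1 at depth 0
  add 166.48.0.0/12 -> H0 at depth 12
  add 166.57.136.0/24 -> H2 at depth 24
  lookup 166.57.136.112: bits 101001100011100110001000 walk d0:H1→d1:-→d2:-→d3:-→d4:-→d5:-→d6:-→d7:-→d8:-→d9:-→d10:-→d11:-→d12:H0→d13:-→d14:-→d15:-→d16:-→d17:-→d18:-→d19:-→d20:-→d21:-→d22:-→d23:-→d24:H2 -> H2
  lookup 166.48.0.167: bits 101001100011 walk d0:H1→d1:-→d2:-→d3:-→d4:-→d5:-→d6:-→d7:-→d8:-→d9:-→d10:-→d11:-→d12:H0 -> H0
  lookup 128.65.154.183: bits 10 walk d0:H1→d1:-→d2:- -> H1
  lookup 166.48.0.2: bits 101001100011 walk d0:H1→d1:-→d2:-→d3:-→d4:-→d5:-→d6:-→d7:-→d8:-→d9:-→d10:-→d11:-→d12:H0 -> H0
  lookup 166.61.52.85: bits 1010011000111 walk d0:H1→d1:-→d2:-→d3:-→d4:-→d5:-→d6:-→d7:-→d8:-→d9:-→d10:-→d11:-→d12:H0→d13:- -> H0
  lookup 166.48.0.0: bits 101001100011 walk d0:H1→d1:-→d2:-→d3:-→d4:-→d5:-→d6:-→d7:-→d8:-→d9:-→d10:-→d11:-→d12:H0 -> H0
  add 113.208.0.0/12 -> H1 at depth 12

== LOOKUPS ==
["H2","H0","H1","H0","H0","H0"]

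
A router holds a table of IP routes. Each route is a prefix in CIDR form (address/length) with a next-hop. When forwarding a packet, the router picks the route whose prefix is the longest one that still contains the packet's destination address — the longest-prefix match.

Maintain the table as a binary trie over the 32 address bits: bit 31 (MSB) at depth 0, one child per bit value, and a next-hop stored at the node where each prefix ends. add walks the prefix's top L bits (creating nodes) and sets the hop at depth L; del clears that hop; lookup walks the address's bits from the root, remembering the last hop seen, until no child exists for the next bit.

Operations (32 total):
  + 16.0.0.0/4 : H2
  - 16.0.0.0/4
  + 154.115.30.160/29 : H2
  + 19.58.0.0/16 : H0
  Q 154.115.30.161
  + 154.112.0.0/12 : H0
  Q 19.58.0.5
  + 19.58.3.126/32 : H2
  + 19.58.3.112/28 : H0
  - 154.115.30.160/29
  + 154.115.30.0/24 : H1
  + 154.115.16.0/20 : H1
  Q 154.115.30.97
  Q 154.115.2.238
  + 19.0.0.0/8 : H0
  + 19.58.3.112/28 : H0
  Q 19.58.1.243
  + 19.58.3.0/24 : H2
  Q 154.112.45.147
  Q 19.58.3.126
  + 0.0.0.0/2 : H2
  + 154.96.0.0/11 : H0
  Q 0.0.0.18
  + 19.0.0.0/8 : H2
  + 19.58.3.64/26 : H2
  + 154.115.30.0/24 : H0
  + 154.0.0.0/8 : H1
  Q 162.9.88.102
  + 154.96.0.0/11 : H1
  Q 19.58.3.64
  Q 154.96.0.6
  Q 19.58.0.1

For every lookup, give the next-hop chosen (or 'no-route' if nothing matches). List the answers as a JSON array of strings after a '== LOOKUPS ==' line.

Trace:
  add 16.0.0.0/4 -> H2 at depth 4
  - 16.0.0.0/4 clear@4
  add 154.115.30.160/29 -> H2 at depth 29
  add 19.58.0.0/16 -> H0 at depth 16
  ? 154.115.30.161  path d0:-→d1:-→d2:-→d3:-→d4:-→d5:-→d6:-→d7:-→d8:-→d9:-→d10:-→d11:-→d12:-→d13:-→d14:-→d15:-→d16:-→d17:-→d18:-→d19:-→d20:-→d21:-→d22:-→d23:-→d24:-→d25:-→d26:-→d27:-→d28:-→d29:H2  best=H2
  add 154.112.0.0/12 -> H0 at depth 12
  ? 19.58.0.5  path d0:-→d1:-→d2:-→d3:-→d4:-→d5:-→d6:-→d7:-→d8:-→d9:-→d10:-→d11:-→d12:-→d13:-→d14:-→d15:-→d16:H0  best=H0
  add 19.58.3.126/32 -> H2 at depth 32
  add 19.58.3.112/28 -> H0 at depth 28
  - 154.115.30.160/29 clear@29
  add 154.115.30.0/24 -> H1 at depth 24
  add 154.115.16.0/20 -> H1 at depth 20
  ? 154.115.30.97  path d0:-→d1:-→d2:-→d3:-→d4:-→d5:-→d6:-→d7:-→d8:-→d9:-→d10:-→d11:-→d12:H0→d13:-→d14:-→d15:-→d16:-→d17:-→d18:-→d19:-→d20:H1→d21:-→d22:-→d23:-→d24:H1  best=H1
  ? 154.115.2.238  path d0:-→d1:-→d2:-→d3:-→d4:-→d5:-→d6:-→d7:-→d8:-→d9:-→d10:-→d11:-→d12:H0→d13:-→d14:-→d15:-→d16:-→d17:-→d18:-→d19:-  best=H0
  add 19.0.0.0/8 -> H0 at depth 8
  add 19.58.3.112/28 -> H0 at depth 28
  ? 19.58.1.243  path d0:-→d1:-→d2:-→d3:-→d4:-→d5:-→d6:-→d7:-→d8:H0→d9:-→d10:-→d11:-→d12:-→d13:-→d14:-→d15:-→d16:H0→d17:-→d18:-→d19:-→d20:-→d21:-→d22:-  best=H0
  add 19.58.3.0/24 -> H2 at depth 24
  ? 154.112.45.147  path d0:-→d1:-→d2:-→d3:-→d4:-→d5:-→d6:-→d7:-→d8:-→d9:-→d10:-→d11:-→d12:H0→d13:-→d14:-  best=H0
  ? 19.58.3.126  path d0:-→d1:-→d2:-→d3:-→d4:-→d5:-→d6:-→d7:-→d8:H0→d9:-→d10:-→d11:-→d12:-→d13:-→d14:-→d15:-→d16:H0→d17:-→d18:-→d19:-→d20:-→d21:-→d22:-→d23:-→d24:H2→d25:-→d26:-→d27:-→d28:H0→d29:-→d30:-→d31:-→d32:H2  best=H2
  add 0.0.0.0/2 -> H2 at depth 2
  add 154.96.0.0/11 -> H0 at depth 11
  ? 0.0.0.18  path d0:-→d1:-→d2:H2→d3:-  best=H2
  add 19.0.0.0/8 -> H2 at depth 8
  add 19.58.3.64/26 -> H2 at depth 26
  add 154.115.30.0/24 -> H0 at depth 24
  add 154.0.0.0/8 -> H1 at depth 8
  ? 162.9.88.102  path d0:-→d1:-→d2:-  best=no-route
  add 154.96.0.0/11 -> H1 at depth 11
  ? 19.58.3.64  path d0:-→d1:-→d2:H2→d3:-→d4:-→d5:-→d6:-→d7:-→d8:H2→d9:-→d10:-→d11:-→d12:-→d13:-→d14:-→d15:-→d16:H0→d17:-→d18:-→d19:-→d20:-→d21:-→d22:-→d23:-→d24:H2→d25:-→d26:H2  best=H2
  ? 154.96.0.6  path d0:-→d1:-→d2:-→d3:-→d4:-→d5:-→d6:-→d7:-→d8:H1→d9:-→d10:-→d11:H1  best=H1
  ? 19.58.0.1  path d0:-→d1:-→d2:H2→d3:-→d4:-→d5:-→d6:-→d7:-→d8:H2→d9:-→d10:-→d11:-→d12:-→d13:-→d14:-→d15:-→d16:H0→d17:-→d18:-→d19:-→d20:-→d21:-→d22:-  best=H0

== LOOKUPS ==
["H2","H0","H1","H0","H0","H0","H2","H2","no-route","H2","H1","H0"]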